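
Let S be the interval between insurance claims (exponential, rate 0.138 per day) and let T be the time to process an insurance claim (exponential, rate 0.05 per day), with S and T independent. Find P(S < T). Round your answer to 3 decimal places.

0.734

λ_1 = 0.138, λ_2 = 0.05.
For independent exponentials, P(S < T) = λ_1/(λ_1+λ_2) = 0.138/0.188 ≈ 0.734.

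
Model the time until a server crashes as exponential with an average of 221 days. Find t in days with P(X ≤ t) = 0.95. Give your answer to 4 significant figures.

662.1

The rate is λ = 1/221 = 0.00452489 per day.
Set 1 − e^(−λt) = 0.95, so t = −ln(0.05)/λ = 2.9957/0.00452489 ≈ 662.057 days.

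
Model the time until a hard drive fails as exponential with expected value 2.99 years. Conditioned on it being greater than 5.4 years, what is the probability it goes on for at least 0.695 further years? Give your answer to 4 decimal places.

0.7926

The rate is λ = 1/2.99 = 0.334448 per year.
The exponential is memoryless, so the remaining time is again Exp(λ): the condition X > 5.4 is irrelevant.
P(X > 0.695) = e^(−0.23244) ≈ 0.7926.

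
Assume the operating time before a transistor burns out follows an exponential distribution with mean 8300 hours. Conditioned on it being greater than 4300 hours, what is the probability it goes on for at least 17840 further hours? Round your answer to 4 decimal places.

0.1166

The rate is λ = 1/8300 = 0.000120482 per hour.
P(X > s+t | X > s) = e^(−λ(s+t))/e^(−λs) = e^(−λt), independent of s = 4300.
P(X > 17840) = e^(−2.1494) ≈ 0.1166.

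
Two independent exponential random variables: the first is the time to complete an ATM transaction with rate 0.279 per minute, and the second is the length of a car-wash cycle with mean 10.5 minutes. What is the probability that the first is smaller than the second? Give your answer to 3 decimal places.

0.746

λ_1 = 0.279, λ_2 = 1/10.5 = 0.0952381.
For independent exponentials, P(the first < the second) = λ_1/(λ_1+λ_2) = 0.279/0.374238 ≈ 0.746.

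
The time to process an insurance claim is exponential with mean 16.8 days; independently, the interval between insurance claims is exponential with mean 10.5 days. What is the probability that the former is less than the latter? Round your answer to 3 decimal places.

0.385

λ_1 = 1/16.8 = 0.0595238, λ_2 = 1/10.5 = 0.0952381.
For independent exponentials, P(the former < the latter) = λ_1/(λ_1+λ_2) = 0.0595238/0.154762 ≈ 0.385.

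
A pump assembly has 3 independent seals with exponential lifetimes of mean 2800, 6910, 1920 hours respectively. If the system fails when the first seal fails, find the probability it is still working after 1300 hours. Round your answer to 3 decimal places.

0.265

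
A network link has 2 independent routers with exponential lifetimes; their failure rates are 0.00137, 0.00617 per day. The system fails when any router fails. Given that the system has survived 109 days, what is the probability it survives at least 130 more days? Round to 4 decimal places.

Time to first failure ~ Exp(Σλ) with Σλ = 0.00754.
By memorylessness, P(T > 109+130 | T > 109) = P(T > 130) = e^(−0.00754·130) ≈ 0.3752.

0.3752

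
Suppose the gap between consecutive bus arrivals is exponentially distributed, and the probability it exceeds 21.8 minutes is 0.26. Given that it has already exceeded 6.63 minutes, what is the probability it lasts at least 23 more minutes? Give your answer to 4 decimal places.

From e^(−λ·21.8) = 0.26, λ = −ln(0.26)/21.8 = 0.0617924.
Memoryless: P(X > 6.63+23 | X > 6.63) = P(X > 23) = e^(−0.0617924·23) ≈ 0.2414.

0.2414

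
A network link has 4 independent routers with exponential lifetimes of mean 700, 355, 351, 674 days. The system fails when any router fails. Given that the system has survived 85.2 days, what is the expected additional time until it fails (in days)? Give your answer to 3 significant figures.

117

First-failure rate Σλ = 1/700 + 1/355 + 1/351 + 1/674 = 0.00857816.
By memorylessness the expected residual is 1/Σλ = 116.575 days, regardless of the 85.2 already elapsed.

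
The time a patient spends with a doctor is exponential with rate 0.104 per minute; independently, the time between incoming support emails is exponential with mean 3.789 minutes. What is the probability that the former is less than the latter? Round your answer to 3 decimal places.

0.283

λ_1 = 0.104, λ_2 = 1/3.789 = 0.263922.
For independent exponentials, P(the former < the latter) = λ_1/(λ_1+λ_2) = 0.104/0.367922 ≈ 0.283.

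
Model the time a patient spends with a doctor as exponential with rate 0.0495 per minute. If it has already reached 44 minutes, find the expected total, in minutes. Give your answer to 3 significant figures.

64.2

By memorylessness, E[X | X > 44] = 44 + 1/λ = 44 + 20.202 = 64.202 minutes.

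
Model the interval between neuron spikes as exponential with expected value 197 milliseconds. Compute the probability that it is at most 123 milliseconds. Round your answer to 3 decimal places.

0.464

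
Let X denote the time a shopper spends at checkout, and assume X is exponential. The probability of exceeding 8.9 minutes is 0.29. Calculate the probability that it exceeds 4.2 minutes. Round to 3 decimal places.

e^(−λ·8.9) = 0.29 ⇒ λ = −ln(0.29)/8.9 = 0.139087.
P(X > 4.2) = e^(−0.139087·4.2) = e^(−0.58417) ≈ 0.558.

0.558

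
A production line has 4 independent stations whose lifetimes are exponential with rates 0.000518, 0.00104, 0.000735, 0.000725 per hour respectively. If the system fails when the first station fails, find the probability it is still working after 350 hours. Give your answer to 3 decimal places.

0.348

The time to first failure is exponential with rate Σλ = 0.000518 + 0.00104 + 0.000735 + 0.000725 = 0.003018.
P(min > 350) = e^(−0.003018·350) = e^(−1.0563) ≈ 0.348.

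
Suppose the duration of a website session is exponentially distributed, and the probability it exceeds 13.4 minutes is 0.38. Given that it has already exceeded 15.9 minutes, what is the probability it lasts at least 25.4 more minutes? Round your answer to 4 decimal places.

From e^(−λ·13.4) = 0.38, λ = −ln(0.38)/13.4 = 0.0722078.
Memoryless: P(X > 15.9+25.4 | X > 15.9) = P(X > 25.4) = e^(−0.0722078·25.4) ≈ 0.1598.

0.1598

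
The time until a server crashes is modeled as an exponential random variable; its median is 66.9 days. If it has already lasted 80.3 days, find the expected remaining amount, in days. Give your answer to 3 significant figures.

For an exponential, median = ln(2)/λ, so λ = ln 2 / 66.9 = 0.0103609 per day.
By memorylessness, the remaining amount past any threshold is again Exp(λ) with mean 1/λ = 96.5163 days.

96.5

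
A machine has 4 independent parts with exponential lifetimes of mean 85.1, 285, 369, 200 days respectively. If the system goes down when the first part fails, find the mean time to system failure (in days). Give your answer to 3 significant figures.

43.5

The first failure time is exponential with rate Σλ_i = 1/85.1 + 1/285 + 1/369 + 1/200 = 0.0229697 per day.
E[min] = 1/Σλ = 1/0.0229697 = 43.5357 days.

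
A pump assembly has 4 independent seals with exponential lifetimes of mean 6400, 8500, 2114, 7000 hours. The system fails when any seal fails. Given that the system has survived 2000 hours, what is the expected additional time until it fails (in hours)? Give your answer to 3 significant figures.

First-failure rate Σλ = 1/6400 + 1/8500 + 1/2114 + 1/7000 = 0.000889791.
By memorylessness the expected residual is 1/Σλ = 1123.86 hours, regardless of the 2000 already elapsed.

1120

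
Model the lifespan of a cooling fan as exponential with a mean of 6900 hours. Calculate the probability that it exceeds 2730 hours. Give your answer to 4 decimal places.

The rate is λ = 1/6900 = 0.000144928 per hour.
P(X > 2730) = e^(−λ·2730) = e^(−0.39565) ≈ 0.6732.

0.6732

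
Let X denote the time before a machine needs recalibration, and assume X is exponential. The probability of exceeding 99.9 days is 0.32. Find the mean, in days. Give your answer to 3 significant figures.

e^(−λ·99.9) = 0.32 ⇒ λ = −ln(0.32)/99.9 = 0.0114057.
Mean = 1/λ = 87.6751 days.

87.7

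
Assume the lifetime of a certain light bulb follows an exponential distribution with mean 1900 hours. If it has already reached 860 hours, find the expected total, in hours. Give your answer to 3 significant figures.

2760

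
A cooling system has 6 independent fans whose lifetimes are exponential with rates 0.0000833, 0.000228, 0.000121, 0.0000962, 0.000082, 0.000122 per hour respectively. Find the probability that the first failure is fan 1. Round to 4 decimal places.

0.1137

The time to first failure is exponential with rate Σλ = 0.0000833 + 0.000228 + 0.000121 + 0.0000962 + 0.000082 + 0.000122 = 0.0007325.
P(fan 1 first) = λ_1/Σλ = 0.0000833/0.0007325 ≈ 0.1137.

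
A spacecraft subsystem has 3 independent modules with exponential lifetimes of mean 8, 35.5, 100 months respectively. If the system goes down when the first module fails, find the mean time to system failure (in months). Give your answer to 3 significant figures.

6.13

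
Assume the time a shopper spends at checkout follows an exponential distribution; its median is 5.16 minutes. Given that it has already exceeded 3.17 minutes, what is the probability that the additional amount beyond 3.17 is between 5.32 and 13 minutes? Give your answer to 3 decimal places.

0.315

For an exponential, median = ln(2)/λ, so λ = ln 2 / 5.16 = 0.134331 per minute.
Memoryless: the residual past 3.17 is again Exp(λ).
P(5.32 < residual < 13) = e^(−λ·5.32) − e^(−λ·13) = 0.48937 − 0.17442 ≈ 0.315.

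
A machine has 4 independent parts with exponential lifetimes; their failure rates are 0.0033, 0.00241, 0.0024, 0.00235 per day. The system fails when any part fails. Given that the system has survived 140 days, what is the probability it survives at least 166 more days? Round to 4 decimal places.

0.1762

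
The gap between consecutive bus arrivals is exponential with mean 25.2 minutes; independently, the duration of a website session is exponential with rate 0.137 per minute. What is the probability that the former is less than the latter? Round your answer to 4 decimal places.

λ_1 = 1/25.2 = 0.0396825, λ_2 = 0.137.
For independent exponentials, P(the former < the latter) = λ_1/(λ_1+λ_2) = 0.0396825/0.176683 ≈ 0.2246.

0.2246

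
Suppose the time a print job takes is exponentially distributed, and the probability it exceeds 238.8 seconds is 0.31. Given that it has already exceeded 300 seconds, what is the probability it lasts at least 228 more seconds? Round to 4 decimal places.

0.3269

From e^(−λ·238.8) = 0.31, λ = −ln(0.31)/238.8 = 0.00490445.
Memoryless: P(X > 300+228 | X > 300) = P(X > 228) = e^(−0.00490445·228) ≈ 0.3269.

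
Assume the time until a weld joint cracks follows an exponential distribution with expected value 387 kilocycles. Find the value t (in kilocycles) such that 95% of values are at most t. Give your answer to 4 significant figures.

The rate is λ = 1/387 = 0.00258398 per kilocycle.
Set 1 − e^(−λt) = 0.95, so t = −ln(0.05)/λ = 2.9957/0.00258398 ≈ 1159.35 kilocycles.

1159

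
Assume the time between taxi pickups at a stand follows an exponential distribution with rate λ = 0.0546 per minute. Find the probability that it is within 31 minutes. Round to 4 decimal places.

P(X ≤ 31) = 1 − e^(−λ·31) = 1 − e^(−1.6926) ≈ 0.8160.

0.8160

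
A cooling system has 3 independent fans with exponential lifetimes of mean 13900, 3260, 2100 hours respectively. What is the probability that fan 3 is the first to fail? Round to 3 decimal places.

Rates: λ_i = 1/mean_i → 0.0000719424, 0.000306748, 0.00047619; Σλ = 0.000854881.
P(fan 3 first) = λ_3/Σλ = 0.00047619/0.000854881 ≈ 0.557.

0.557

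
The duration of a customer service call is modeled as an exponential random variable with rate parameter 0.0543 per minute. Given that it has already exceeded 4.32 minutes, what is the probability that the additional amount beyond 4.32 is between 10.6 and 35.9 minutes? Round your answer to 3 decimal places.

Memoryless: the residual past 4.32 is again Exp(λ).
P(10.6 < residual < 35.9) = e^(−λ·10.6) − e^(−λ·35.9) = 0.56238 − 0.14236 ≈ 0.420.

0.420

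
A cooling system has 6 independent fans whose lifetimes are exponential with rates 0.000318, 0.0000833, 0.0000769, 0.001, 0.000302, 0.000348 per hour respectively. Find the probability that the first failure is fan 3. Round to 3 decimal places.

The time to first failure is exponential with rate Σλ = 0.000318 + 0.0000833 + 0.0000769 + 0.001 + 0.000302 + 0.000348 = 0.0021282.
P(fan 3 first) = λ_3/Σλ = 0.0000769/0.0021282 ≈ 0.036.

0.036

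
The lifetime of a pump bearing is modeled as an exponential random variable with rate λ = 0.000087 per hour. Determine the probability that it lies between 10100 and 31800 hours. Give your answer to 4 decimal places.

P(10100 < X < 31800) = e^(−λ·10100) − e^(−λ·31800) = 0.41532 − 0.06288 ≈ 0.3524.

0.3524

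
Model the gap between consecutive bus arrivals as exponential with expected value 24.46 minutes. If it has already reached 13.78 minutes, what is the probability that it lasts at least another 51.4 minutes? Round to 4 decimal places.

The rate is λ = 1/24.46 = 0.0408831 per minute.
By the memoryless property, P(X > 13.78+51.4 | X > 13.78) = P(X > 51.4).
P(X > 51.4) = e^(−2.1014) ≈ 0.1223.

0.1223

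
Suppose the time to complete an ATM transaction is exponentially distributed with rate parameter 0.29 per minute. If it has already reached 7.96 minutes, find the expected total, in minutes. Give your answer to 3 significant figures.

11.4

By memorylessness, E[X | X > 7.96] = 7.96 + 1/λ = 7.96 + 3.44828 = 11.4083 minutes.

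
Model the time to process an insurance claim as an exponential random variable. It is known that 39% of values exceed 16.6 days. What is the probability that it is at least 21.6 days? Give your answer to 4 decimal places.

e^(−λ·16.6) = 0.39 ⇒ λ = −ln(0.39)/16.6 = 0.0567234.
P(X > 21.6) = e^(−0.0567234·21.6) = e^(−1.2252) ≈ 0.2937.

0.2937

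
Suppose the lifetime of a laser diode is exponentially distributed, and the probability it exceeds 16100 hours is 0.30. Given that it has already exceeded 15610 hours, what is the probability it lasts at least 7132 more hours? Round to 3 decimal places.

0.587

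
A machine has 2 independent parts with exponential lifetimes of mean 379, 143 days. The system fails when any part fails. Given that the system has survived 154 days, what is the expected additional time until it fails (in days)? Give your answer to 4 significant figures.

First-failure rate Σλ = 1/379 + 1/143 = 0.00963153.
By memorylessness the expected residual is 1/Σλ = 103.826 days, regardless of the 154 already elapsed.

103.8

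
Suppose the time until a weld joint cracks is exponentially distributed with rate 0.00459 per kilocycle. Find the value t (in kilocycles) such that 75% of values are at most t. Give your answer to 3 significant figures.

302

Set 1 − e^(−λt) = 0.75, so t = −ln(0.25)/λ = 1.3863/0.00459 ≈ 302.025 kilocycles.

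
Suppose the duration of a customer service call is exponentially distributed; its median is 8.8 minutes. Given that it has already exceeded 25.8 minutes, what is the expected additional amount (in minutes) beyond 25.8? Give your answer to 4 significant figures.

For an exponential, median = ln(2)/λ, so λ = ln 2 / 8.8 = 0.0787667 per minute.
By memorylessness, the remaining amount past any threshold is again Exp(λ) with mean 1/λ = 12.6957 minutes.

12.70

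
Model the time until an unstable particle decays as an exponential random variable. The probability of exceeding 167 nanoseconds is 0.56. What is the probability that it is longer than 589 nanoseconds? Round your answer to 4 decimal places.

0.1294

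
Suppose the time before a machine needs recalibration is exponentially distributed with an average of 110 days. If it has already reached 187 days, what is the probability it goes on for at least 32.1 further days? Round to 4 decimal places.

0.7469

The rate is λ = 1/110 = 0.00909091 per day.
By the memoryless property, P(X > 187+32.1 | X > 187) = P(X > 32.1).
P(X > 32.1) = e^(−0.29182) ≈ 0.7469.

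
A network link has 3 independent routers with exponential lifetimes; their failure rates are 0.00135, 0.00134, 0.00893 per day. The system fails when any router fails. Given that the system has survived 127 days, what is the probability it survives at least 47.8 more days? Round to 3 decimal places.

Time to first failure ~ Exp(Σλ) with Σλ = 0.01162.
By memorylessness, P(T > 127+47.8 | T > 127) = P(T > 47.8) = e^(−0.01162·47.8) ≈ 0.574.

0.574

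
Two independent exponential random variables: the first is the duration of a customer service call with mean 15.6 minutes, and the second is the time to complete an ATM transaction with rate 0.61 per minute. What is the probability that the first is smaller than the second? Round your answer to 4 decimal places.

λ_1 = 1/15.6 = 0.0641026, λ_2 = 0.61.
For independent exponentials, P(the first < the second) = λ_1/(λ_1+λ_2) = 0.0641026/0.674103 ≈ 0.0951.

0.0951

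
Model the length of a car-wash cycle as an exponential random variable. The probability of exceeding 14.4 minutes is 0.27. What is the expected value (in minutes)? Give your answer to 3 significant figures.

11.0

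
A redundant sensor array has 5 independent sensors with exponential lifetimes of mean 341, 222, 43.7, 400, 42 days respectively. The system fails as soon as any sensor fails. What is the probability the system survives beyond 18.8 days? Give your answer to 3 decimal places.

The first failure time is exponential with rate Σλ_i = 1/341 + 1/222 + 1/43.7 + 1/400 + 1/42 = 0.0566299 per day.
P(min > 18.8) = e^(−0.0566299·18.8) = e^(−1.0646) ≈ 0.345.

0.345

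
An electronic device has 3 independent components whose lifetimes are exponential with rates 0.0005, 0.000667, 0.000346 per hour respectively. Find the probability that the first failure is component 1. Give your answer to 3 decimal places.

The time to first failure is exponential with rate Σλ = 0.0005 + 0.000667 + 0.000346 = 0.001513.
P(component 1 first) = λ_1/Σλ = 0.0005/0.001513 ≈ 0.330.

0.330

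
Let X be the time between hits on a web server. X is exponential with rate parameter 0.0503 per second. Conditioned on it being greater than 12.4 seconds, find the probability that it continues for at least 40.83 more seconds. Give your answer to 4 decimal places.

0.1283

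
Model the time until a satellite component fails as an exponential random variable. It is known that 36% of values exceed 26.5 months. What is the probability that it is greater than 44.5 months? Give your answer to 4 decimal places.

0.1799

e^(−λ·26.5) = 0.36 ⇒ λ = −ln(0.36)/26.5 = 0.0385529.
P(X > 44.5) = e^(−0.0385529·44.5) = e^(−1.7156) ≈ 0.1799.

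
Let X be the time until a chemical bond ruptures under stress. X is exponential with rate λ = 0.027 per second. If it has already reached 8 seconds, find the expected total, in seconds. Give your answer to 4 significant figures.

By memorylessness, E[X | X > 8] = 8 + 1/λ = 8 + 37.037 = 45.037 seconds.

45.04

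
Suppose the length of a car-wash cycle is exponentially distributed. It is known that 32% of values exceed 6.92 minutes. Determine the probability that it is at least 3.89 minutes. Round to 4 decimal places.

e^(−λ·6.92) = 0.32 ⇒ λ = −ln(0.32)/6.92 = 0.164658.
P(X > 3.89) = e^(−0.164658·3.89) = e^(−0.64052) ≈ 0.5270.

0.5270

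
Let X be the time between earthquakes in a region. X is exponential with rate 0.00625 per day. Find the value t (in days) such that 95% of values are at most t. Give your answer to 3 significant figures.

479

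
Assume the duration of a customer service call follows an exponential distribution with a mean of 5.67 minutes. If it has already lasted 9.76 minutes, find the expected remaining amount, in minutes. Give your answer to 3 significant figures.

The rate is λ = 1/5.67 = 0.176367 per minute.
By memorylessness, the remaining amount past any threshold is again Exp(λ) with mean 1/λ = 5.67 minutes.

5.67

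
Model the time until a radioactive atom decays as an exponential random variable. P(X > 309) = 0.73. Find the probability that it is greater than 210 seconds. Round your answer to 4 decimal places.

0.8074

e^(−λ·309) = 0.73 ⇒ λ = −ln(0.73)/309 = 0.00101848.
P(X > 210) = e^(−0.00101848·210) = e^(−0.21388) ≈ 0.8074.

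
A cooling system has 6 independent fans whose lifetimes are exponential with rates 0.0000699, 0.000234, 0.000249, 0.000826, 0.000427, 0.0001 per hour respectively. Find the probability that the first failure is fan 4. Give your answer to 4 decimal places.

0.4334

The time to first failure is exponential with rate Σλ = 0.0000699 + 0.000234 + 0.000249 + 0.000826 + 0.000427 + 0.0001 = 0.0019059.
P(fan 4 first) = λ_4/Σλ = 0.000826/0.0019059 ≈ 0.4334.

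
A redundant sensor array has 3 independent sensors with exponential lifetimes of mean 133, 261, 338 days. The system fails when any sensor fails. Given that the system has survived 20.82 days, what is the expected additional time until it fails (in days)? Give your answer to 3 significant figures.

First-failure rate Σλ = 1/133 + 1/261 + 1/338 = 0.0143088.
By memorylessness the expected residual is 1/Σλ = 69.8871 days, regardless of the 20.82 already elapsed.

69.9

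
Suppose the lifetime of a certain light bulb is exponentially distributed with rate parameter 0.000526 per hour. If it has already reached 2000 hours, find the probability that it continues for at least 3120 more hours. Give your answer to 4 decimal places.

0.1938

By the memoryless property, P(X > 2000+3120 | X > 2000) = P(X > 3120).
P(X > 3120) = e^(−1.6411) ≈ 0.1938.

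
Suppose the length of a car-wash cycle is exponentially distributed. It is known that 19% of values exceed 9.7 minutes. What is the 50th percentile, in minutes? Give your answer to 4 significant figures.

4.049

e^(−λ·9.7) = 0.19 ⇒ λ = −ln(0.19)/9.7 = 0.171209.
50th percentile: 1 − e^(−λt) = 0.5, t = −ln(0.5)/λ = 4.04853 minutes.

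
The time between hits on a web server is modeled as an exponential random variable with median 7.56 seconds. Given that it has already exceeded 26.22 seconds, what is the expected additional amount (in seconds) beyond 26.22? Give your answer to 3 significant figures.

10.9

For an exponential, median = ln(2)/λ, so λ = ln 2 / 7.56 = 0.0916861 per second.
By memorylessness, the remaining amount past any threshold is again Exp(λ) with mean 1/λ = 10.9068 seconds.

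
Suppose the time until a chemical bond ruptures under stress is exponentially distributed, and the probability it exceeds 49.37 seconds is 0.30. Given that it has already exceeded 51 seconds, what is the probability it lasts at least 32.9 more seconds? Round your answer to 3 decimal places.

From e^(−λ·49.37) = 0.30, λ = −ln(0.30)/49.37 = 0.0243867.
Memoryless: P(X > 51+32.9 | X > 51) = P(X > 32.9) = e^(−0.0243867·32.9) ≈ 0.448.

0.448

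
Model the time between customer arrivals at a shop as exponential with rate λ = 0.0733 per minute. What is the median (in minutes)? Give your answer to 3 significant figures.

Set 1 − e^(−λt) = 0.5, so t = −ln(0.5)/λ = 0.69315/0.0733 ≈ 9.45631 minutes.

9.46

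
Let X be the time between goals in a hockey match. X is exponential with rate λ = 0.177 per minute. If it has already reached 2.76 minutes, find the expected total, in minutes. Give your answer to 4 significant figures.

By memorylessness, E[X | X > 2.76] = 2.76 + 1/λ = 2.76 + 5.64972 = 8.40972 minutes.

8.410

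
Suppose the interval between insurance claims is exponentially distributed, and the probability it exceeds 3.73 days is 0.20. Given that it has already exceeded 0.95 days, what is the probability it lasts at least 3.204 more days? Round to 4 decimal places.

0.2510

From e^(−λ·3.73) = 0.20, λ = −ln(0.20)/3.73 = 0.431485.
Memoryless: P(X > 0.95+3.204 | X > 0.95) = P(X > 3.204) = e^(−0.431485·3.204) ≈ 0.2510.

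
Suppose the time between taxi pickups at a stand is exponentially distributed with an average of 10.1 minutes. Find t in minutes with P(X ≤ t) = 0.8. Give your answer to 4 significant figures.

The rate is λ = 1/10.1 = 0.0990099 per minute.
Set 1 − e^(−λt) = 0.8, so t = −ln(0.2)/λ = 1.6094/0.0990099 ≈ 16.2553 minutes.

16.26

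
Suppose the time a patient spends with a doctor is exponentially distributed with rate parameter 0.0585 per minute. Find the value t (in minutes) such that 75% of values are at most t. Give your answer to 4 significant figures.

Set 1 − e^(−λt) = 0.75, so t = −ln(0.25)/λ = 1.3863/0.0585 ≈ 23.6973 minutes.

23.70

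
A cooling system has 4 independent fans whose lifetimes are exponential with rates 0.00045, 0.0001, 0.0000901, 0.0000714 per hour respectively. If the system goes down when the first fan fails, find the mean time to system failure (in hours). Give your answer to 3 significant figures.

The time to first failure is exponential with rate Σλ = 0.00045 + 0.0001 + 0.0000901 + 0.0000714 = 0.0007115.
E[min] = 1/Σλ = 1/0.0007115 = 1405.48 hours.

1410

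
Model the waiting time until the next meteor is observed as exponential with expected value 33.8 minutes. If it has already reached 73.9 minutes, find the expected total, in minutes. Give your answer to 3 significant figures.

The rate is λ = 1/33.8 = 0.0295858 per minute.
By memorylessness, E[X | X > 73.9] = 73.9 + 1/λ = 73.9 + 33.8 = 107.7 minutes.

108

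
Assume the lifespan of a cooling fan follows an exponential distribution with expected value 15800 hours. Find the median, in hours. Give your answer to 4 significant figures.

The rate is λ = 1/15800 = 0.0000632911 per hour.
Set 1 − e^(−λt) = 0.5, so t = −ln(0.5)/λ = 0.69315/0.0000632911 ≈ 10951.7 hours.

10950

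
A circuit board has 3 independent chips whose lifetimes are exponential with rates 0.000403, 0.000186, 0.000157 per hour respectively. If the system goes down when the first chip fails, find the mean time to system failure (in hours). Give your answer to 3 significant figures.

1340

The time to first failure is exponential with rate Σλ = 0.000403 + 0.000186 + 0.000157 = 0.000746.
E[min] = 1/Σλ = 1/0.000746 = 1340.48 hours.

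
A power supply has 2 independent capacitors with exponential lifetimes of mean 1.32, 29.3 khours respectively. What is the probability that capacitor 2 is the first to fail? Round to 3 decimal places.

Rates: λ_i = 1/mean_i → 0.757576, 0.0341297; Σλ = 0.791705.
P(capacitor 2 first) = λ_2/Σλ = 0.0341297/0.791705 ≈ 0.043.

0.043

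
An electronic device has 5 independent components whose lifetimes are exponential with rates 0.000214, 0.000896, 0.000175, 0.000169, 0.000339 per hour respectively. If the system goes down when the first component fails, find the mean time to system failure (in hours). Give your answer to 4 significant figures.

557.7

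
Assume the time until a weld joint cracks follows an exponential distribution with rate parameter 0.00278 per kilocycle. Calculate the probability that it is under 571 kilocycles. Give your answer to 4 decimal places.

0.7955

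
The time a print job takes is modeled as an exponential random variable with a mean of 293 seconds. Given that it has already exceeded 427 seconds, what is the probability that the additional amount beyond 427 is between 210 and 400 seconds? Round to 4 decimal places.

0.2330

The rate is λ = 1/293 = 0.00341297 per second.
Memoryless: the residual past 427 is again Exp(λ).
P(210 < residual < 400) = e^(−λ·210) − e^(−λ·400) = 0.48835 − 0.25533 ≈ 0.2330.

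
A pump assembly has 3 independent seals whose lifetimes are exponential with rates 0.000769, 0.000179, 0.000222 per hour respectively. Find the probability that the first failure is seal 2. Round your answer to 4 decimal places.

0.1530

The time to first failure is exponential with rate Σλ = 0.000769 + 0.000179 + 0.000222 = 0.00117.
P(seal 2 first) = λ_2/Σλ = 0.000179/0.00117 ≈ 0.1530.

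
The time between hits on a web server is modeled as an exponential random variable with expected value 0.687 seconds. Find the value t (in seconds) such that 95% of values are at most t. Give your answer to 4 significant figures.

2.058

The rate is λ = 1/0.687 = 1.4556 per second.
Set 1 − e^(−λt) = 0.95, so t = −ln(0.05)/λ = 2.9957/1.4556 ≈ 2.05807 seconds.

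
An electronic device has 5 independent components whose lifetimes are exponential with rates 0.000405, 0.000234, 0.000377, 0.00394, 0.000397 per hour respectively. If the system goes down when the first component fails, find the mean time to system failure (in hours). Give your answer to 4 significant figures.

186.8

The time to first failure is exponential with rate Σλ = 0.000405 + 0.000234 + 0.000377 + 0.00394 + 0.000397 = 0.005353.
E[min] = 1/Σλ = 1/0.005353 = 186.811 hours.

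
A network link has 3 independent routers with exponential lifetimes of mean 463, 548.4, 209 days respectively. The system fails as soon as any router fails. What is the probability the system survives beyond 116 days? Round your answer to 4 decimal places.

0.3616

The first failure time is exponential with rate Σλ_i = 1/463 + 1/548.4 + 1/209 = 0.008768 per day.
P(min > 116) = e^(−0.008768·116) = e^(−1.0171) ≈ 0.3616.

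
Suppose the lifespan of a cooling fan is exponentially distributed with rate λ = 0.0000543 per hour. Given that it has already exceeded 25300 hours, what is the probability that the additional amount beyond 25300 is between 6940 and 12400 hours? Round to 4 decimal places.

Memoryless: the residual past 25300 is again Exp(λ).
P(6940 < residual < 12400) = e^(−λ·6940) − e^(−λ·12400) = 0.68602 − 0.51001 ≈ 0.1760.

0.1760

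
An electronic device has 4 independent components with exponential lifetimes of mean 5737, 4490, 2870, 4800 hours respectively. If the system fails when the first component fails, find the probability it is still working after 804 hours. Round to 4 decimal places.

0.4645

The first failure time is exponential with rate Σλ_i = 1/5737 + 1/4490 + 1/2870 + 1/4800 = 0.00095379 per hour.
P(min > 804) = e^(−0.00095379·804) = e^(−0.76685) ≈ 0.4645.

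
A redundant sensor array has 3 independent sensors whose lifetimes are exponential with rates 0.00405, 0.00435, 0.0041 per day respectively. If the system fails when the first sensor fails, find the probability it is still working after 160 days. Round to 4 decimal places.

The time to first failure is exponential with rate Σλ = 0.00405 + 0.00435 + 0.0041 = 0.0125.
P(min > 160) = e^(−0.0125·160) = e^(−2) ≈ 0.1353.

0.1353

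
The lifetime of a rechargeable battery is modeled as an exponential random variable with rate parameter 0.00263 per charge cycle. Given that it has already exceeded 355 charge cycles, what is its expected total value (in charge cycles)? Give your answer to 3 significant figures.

735

By memorylessness, E[X | X > 355] = 355 + 1/λ = 355 + 380.228 = 735.228 charge cycles.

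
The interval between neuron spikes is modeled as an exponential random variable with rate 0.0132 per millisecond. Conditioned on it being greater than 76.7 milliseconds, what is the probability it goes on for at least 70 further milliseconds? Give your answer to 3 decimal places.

P(X > s+t | X > s) = e^(−λ(s+t))/e^(−λs) = e^(−λt), independent of s = 76.7.
P(X > 70) = e^(−0.924) ≈ 0.397.

0.397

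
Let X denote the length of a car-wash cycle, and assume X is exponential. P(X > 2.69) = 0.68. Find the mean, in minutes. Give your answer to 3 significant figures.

6.98

e^(−λ·2.69) = 0.68 ⇒ λ = −ln(0.68)/2.69 = 0.143369.
Mean = 1/λ = 6.97501 minutes.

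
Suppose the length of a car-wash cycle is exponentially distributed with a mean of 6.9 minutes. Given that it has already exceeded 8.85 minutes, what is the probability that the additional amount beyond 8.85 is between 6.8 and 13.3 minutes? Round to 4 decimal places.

The rate is λ = 1/6.9 = 0.144928 per minute.
Memoryless: the residual past 8.85 is again Exp(λ).
P(6.8 < residual < 13.3) = e^(−λ·6.8) − e^(−λ·13.3) = 0.37325 − 0.14551 ≈ 0.2277.

0.2277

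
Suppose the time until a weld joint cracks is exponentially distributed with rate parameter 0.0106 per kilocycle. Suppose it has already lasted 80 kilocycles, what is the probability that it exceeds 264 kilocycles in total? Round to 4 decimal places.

P(X > s+t | X > s) = e^(−λ(s+t))/e^(−λs) = e^(−λt), independent of s = 80.
P(X > 184) = e^(−1.9504) ≈ 0.1422.

0.1422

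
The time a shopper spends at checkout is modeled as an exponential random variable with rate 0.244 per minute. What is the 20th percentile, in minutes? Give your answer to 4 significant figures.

0.9145

Set 1 − e^(−λt) = 0.2, so t = −ln(0.8)/λ = 0.22314/0.244 ≈ 0.914523 minutes.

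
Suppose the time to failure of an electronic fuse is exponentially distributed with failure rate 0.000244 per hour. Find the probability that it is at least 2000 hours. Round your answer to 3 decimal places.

P(X > 2000) = e^(−λ·2000) = e^(−0.488) ≈ 0.614.

0.614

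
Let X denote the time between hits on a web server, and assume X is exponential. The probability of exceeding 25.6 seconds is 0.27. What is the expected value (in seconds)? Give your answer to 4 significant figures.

e^(−λ·25.6) = 0.27 ⇒ λ = −ln(0.27)/25.6 = 0.0511458.
Mean = 1/λ = 19.5519 seconds.

19.55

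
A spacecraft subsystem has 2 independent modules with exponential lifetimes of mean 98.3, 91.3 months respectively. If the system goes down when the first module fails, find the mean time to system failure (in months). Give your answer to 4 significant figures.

The first failure time is exponential with rate Σλ_i = 1/98.3 + 1/91.3 = 0.0211258 per month.
E[min] = 1/Σλ = 1/0.0211258 = 47.3354 months.

47.34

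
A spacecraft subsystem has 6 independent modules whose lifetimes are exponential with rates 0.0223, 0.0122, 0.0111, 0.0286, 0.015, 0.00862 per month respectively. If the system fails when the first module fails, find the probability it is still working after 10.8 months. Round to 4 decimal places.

0.3477

The time to first failure is exponential with rate Σλ = 0.0223 + 0.0122 + 0.0111 + 0.0286 + 0.015 + 0.00862 = 0.09782.
P(min > 10.8) = e^(−0.09782·10.8) = e^(−1.0565) ≈ 0.3477.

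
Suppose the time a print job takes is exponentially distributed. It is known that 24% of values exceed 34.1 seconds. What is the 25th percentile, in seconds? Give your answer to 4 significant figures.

6.874

e^(−λ·34.1) = 0.24 ⇒ λ = −ln(0.24)/34.1 = 0.0418509.
25th percentile: 1 − e^(−λt) = 0.25, t = −ln(0.75)/λ = 6.87397 seconds.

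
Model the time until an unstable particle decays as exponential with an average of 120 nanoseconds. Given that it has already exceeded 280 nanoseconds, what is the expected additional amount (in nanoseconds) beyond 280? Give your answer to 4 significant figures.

120.0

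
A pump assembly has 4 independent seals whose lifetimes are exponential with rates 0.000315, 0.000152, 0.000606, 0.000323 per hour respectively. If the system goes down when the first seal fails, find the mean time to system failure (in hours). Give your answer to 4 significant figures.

The time to first failure is exponential with rate Σλ = 0.000315 + 0.000152 + 0.000606 + 0.000323 = 0.001396.
E[min] = 1/Σλ = 1/0.001396 = 716.332 hours.

716.3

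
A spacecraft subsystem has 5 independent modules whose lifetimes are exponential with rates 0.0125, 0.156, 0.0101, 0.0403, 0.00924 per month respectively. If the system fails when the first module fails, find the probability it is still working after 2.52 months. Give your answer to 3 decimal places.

0.563

The time to first failure is exponential with rate Σλ = 0.0125 + 0.156 + 0.0101 + 0.0403 + 0.00924 = 0.22814.
P(min > 2.52) = e^(−0.22814·2.52) = e^(−0.57491) ≈ 0.563.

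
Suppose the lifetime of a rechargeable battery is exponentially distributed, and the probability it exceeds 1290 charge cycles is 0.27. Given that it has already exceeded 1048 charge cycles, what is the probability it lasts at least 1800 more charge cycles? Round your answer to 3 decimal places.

0.161

From e^(−λ·1290) = 0.27, λ = −ln(0.27)/1290 = 0.00101499.
Memoryless: P(X > 1048+1800 | X > 1048) = P(X > 1800) = e^(−0.00101499·1800) ≈ 0.161.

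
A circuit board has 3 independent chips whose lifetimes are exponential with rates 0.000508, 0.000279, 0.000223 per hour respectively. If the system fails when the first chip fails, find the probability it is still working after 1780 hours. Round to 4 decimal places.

0.1657

The time to first failure is exponential with rate Σλ = 0.000508 + 0.000279 + 0.000223 = 0.00101.
P(min > 1780) = e^(−0.00101·1780) = e^(−1.7978) ≈ 0.1657.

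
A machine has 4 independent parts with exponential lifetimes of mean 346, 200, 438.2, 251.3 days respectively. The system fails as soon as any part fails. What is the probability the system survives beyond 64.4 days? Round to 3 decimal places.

0.402

The first failure time is exponential with rate Σλ_i = 1/346 + 1/200 + 1/438.2 + 1/251.3 = 0.0141515 per day.
P(min > 64.4) = e^(−0.0141515·64.4) = e^(−0.91136) ≈ 0.402.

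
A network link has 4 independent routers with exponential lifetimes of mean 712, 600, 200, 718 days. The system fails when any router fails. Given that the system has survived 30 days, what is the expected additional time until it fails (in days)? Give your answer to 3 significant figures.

106

First-failure rate Σλ = 1/712 + 1/600 + 1/200 + 1/718 = 0.00946392.
By memorylessness the expected residual is 1/Σλ = 105.664 days, regardless of the 30 already elapsed.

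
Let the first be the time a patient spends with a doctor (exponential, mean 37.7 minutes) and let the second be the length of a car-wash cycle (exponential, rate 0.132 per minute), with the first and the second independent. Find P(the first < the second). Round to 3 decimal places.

λ_1 = 1/37.7 = 0.0265252, λ_2 = 0.132.
For independent exponentials, P(the first < the second) = λ_1/(λ_1+λ_2) = 0.0265252/0.158525 ≈ 0.167.

0.167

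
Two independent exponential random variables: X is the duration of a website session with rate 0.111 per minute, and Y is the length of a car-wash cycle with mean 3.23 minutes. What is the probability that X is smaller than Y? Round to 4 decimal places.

0.2639

λ_1 = 0.111, λ_2 = 1/3.23 = 0.309598.
For independent exponentials, P(X < Y) = λ_1/(λ_1+λ_2) = 0.111/0.420598 ≈ 0.2639.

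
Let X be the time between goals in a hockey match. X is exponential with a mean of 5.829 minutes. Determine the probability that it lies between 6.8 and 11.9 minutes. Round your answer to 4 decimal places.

0.1816

The rate is λ = 1/5.829 = 0.171556 per minute.
P(6.8 < X < 11.9) = e^(−λ·6.8) − e^(−λ·11.9) = 0.31143 − 0.12983 ≈ 0.1816.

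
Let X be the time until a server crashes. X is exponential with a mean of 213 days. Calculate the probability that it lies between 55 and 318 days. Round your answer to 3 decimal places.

0.548

The rate is λ = 1/213 = 0.00469484 per day.
P(55 < X < 318) = e^(−λ·55) − e^(−λ·318) = 0.77243 − 0.22471 ≈ 0.548.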